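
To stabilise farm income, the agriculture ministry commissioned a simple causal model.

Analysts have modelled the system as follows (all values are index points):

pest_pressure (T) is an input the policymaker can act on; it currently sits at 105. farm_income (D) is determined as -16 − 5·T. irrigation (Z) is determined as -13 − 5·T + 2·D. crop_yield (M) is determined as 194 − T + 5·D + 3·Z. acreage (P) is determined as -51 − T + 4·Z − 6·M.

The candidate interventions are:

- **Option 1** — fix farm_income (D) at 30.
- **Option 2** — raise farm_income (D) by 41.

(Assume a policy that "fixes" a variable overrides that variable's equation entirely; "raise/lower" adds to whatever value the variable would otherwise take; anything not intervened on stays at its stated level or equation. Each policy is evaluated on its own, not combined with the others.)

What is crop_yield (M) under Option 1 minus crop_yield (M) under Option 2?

5830

Option 1 (D := 30):
  T = 105
  D = 30
  Z = -13 − 5·105 + 2·30 = -478
  M = 194 − 105 + 5·30 + 3·(-478) = -1195
Option 2 (D + 41):
  T = 105
  D = -16 − 5·105 (+41 from intervention) = -500
  Z = -13 − 5·105 + 2·(-500) = -1538
  M = 194 − 105 + 5·(-500) + 3·(-1538) = -7025
M: -1195 − (-7025) = 5830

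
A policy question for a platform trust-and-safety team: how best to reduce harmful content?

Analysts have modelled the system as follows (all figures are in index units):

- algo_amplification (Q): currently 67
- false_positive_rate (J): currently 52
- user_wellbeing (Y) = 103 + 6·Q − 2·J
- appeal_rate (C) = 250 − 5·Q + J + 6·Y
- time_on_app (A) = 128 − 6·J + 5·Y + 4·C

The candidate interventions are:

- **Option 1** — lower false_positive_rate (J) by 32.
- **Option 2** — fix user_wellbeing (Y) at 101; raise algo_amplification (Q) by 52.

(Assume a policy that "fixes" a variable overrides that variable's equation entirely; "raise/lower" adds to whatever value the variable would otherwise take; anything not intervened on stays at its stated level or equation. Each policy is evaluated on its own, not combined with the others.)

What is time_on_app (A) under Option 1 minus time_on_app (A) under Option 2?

11660

Option 1 (J − 32):
  Q = 67
  J = 52 − 32 = 20
  Y = 103 + 6·67 − 2·20 = 465
  C = 250 − 5·67 + 20 + 6·465 = 2725
  A = 128 − 6·20 + 5·465 + 4·2725 = 13233
Option 2 (Y := 101, Q + 52):
  Q = 67 + 52 = 119
  J = 52
  Y = 101
  C = 250 − 5·119 + 52 + 6·101 = 313
  A = 128 − 6·52 + 5·101 + 4·313 = 1573
A: 13233 − 1573 = 11660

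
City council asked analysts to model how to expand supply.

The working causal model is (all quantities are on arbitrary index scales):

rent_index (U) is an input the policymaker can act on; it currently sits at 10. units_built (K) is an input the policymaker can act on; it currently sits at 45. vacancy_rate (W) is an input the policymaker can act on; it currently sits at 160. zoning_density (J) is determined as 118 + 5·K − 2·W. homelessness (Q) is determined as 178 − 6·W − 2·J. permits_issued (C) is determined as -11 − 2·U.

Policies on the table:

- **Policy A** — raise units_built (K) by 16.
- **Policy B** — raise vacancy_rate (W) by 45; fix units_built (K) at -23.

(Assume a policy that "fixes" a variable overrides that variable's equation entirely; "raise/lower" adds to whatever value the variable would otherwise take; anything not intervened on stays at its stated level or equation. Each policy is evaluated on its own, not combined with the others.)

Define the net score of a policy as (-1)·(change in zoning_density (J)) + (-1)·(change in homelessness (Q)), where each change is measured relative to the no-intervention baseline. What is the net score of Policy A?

Baseline:
  K = 45
  W = 160
  J = 118 + 5·45 − 2·160 = 23
  Q = 178 − 6·160 − 2·23 = -828
Policy A (K + 16):
  K = 45 + 16 = 61
  W = 160
  J = 118 + 5·61 − 2·160 = 103
  Q = 178 − 6·160 − 2·103 = -988
ΔJ = 103 − 23 = 80; ΔQ = -988 − (-828) = -160
Score = (-1)·80 + (-1)·(-160) = 80

80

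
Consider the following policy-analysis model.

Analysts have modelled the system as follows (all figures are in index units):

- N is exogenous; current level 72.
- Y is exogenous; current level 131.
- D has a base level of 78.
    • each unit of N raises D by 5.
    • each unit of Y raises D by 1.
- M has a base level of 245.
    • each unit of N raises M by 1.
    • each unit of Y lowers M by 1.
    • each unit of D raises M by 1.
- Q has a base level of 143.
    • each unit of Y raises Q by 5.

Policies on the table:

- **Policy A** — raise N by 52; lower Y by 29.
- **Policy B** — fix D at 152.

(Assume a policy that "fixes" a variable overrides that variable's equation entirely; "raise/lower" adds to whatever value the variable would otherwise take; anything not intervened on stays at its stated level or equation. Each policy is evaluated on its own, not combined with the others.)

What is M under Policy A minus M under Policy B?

729

Policy A (N + 52, Y − 29):
  N = 72 + 52 = 124
  Y = 131 − 29 = 102
  D = 78 + 5·124 + 102 = 800
  M = 245 + 124 − 102 + 800 = 1067
Policy B (D := 152):
  N = 72
  Y = 131
  D = 152
  M = 245 + 72 − 131 + 152 = 338
M: 1067 − 338 = 729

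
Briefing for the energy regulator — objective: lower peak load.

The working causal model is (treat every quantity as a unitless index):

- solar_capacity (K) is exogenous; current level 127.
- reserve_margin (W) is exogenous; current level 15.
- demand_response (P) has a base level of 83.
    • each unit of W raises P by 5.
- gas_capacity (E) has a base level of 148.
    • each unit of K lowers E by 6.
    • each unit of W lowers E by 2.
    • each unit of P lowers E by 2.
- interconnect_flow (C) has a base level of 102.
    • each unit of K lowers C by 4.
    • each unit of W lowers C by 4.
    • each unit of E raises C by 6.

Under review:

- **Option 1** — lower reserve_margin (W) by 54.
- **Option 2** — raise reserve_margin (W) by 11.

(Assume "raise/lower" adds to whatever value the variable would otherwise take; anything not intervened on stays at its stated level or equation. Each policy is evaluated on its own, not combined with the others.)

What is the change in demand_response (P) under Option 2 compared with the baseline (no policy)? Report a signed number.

55

Baseline:
  W = 15
  P = 83 + 5·15 = 158
Option 2 (W + 11):
  W = 15 + 11 = 26
  P = 83 + 5·26 = 213
Change in P: 213 − 158 = 55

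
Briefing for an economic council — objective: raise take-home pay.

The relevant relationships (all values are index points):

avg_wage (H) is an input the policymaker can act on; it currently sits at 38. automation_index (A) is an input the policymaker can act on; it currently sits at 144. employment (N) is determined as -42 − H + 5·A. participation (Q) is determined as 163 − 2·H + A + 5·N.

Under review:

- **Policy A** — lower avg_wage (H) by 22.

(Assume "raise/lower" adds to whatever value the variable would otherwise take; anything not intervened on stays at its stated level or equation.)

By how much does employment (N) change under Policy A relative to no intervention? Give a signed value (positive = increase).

22

Baseline:
  H = 38
  A = 144
  N = -42 − 38 + 5·144 = 640
Policy A (H − 22):
  H = 38 − 22 = 16
  A = 144
  N = -42 − 16 + 5·144 = 662
Change in N: 662 − 640 = 22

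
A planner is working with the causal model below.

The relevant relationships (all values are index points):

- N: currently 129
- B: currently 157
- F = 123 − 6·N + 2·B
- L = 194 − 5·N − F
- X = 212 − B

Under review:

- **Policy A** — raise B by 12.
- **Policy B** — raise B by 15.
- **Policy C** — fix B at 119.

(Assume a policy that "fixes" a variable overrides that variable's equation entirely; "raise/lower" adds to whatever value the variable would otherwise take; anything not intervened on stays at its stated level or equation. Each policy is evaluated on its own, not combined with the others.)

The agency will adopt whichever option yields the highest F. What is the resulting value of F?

Policy A (B + 12):
  N = 129
  B = 157 + 12 = 169
  F = 123 − 6·129 + 2·169 = -313
Policy B (B + 15):
  N = 129
  B = 157 + 15 = 172
  F = 123 − 6·129 + 2·172 = -307
Policy C (B := 119):
  N = 129
  B = 119
  F = 123 − 6·129 + 2·119 = -413
Comparing — Policy A: F=-313, Policy B: F=-307, Policy C: F=-413. Highest is -307 (Policy B).

-307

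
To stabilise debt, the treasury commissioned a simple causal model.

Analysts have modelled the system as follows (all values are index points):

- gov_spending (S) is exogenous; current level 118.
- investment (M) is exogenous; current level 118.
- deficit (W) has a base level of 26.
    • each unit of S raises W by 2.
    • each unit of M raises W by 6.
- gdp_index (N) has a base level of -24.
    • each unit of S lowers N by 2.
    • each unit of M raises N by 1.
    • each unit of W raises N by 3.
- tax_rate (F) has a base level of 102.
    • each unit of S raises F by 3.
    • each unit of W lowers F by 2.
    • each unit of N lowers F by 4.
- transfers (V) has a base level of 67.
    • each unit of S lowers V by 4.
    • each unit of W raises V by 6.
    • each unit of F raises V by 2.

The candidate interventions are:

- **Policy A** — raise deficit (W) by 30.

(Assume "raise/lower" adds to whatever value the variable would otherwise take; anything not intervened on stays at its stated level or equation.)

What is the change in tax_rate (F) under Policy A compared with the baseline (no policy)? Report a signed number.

Baseline:
  S = 118
  M = 118
  W = 26 + 2·118 + 6·118 = 970
  N = -24 − 2·118 + 118 + 3·970 = 2768
  F = 102 + 3·118 − 2·970 − 4·2768 = -12556
Policy A (W + 30):
  S = 118
  M = 118
  W = 26 + 2·118 + 6·118 (+30 from intervention) = 1000
  N = -24 − 2·118 + 118 + 3·1000 = 2858
  F = 102 + 3·118 − 2·1000 − 4·2858 = -12976
Change in F: -12976 − (-12556) = -420

-420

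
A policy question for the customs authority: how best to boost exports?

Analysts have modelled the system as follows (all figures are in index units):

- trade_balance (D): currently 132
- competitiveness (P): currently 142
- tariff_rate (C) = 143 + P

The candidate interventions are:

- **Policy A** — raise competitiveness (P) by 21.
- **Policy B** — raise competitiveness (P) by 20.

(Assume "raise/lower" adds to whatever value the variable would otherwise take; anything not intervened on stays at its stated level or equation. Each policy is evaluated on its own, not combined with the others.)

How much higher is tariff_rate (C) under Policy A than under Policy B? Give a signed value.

1

Policy A (P + 21):
  P = 142 + 21 = 163
  C = 143 + 163 = 306
Policy B (P + 20):
  P = 142 + 20 = 162
  C = 143 + 162 = 305
C: 306 − 305 = 1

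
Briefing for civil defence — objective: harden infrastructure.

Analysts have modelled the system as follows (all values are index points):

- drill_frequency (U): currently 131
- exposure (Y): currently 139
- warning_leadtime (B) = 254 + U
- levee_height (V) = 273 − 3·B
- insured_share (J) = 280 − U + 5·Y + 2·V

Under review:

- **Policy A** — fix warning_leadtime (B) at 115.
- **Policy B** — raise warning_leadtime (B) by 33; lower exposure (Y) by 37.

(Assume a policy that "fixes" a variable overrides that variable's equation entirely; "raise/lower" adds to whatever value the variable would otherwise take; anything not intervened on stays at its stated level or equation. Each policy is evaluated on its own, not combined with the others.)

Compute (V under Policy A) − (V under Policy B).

Policy A (B := 115):
  U = 131
  B = 115
  V = 273 − 3·115 = -72
Policy B (B + 33, Y − 37):
  U = 131
  B = 254 + 131 (+33 from intervention) = 418
  V = 273 − 3·418 = -981
V: -72 − (-981) = 909

909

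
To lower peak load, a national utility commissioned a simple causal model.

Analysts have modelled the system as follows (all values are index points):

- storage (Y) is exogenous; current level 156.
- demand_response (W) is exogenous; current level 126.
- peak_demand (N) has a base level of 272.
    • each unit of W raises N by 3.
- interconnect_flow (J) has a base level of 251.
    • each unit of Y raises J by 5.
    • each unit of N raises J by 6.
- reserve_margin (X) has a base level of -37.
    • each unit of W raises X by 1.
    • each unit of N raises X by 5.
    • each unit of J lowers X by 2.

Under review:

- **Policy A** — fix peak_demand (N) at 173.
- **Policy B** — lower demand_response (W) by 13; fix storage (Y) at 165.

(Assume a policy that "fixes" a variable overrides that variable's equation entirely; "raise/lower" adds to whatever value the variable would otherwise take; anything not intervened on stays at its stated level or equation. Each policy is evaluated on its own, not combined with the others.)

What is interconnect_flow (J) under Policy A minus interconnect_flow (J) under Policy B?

Policy A (N := 173):
  Y = 156
  W = 126
  N = 173
  J = 251 + 5·156 + 6·173 = 2069
Policy B (W − 13, Y := 165):
  Y = 165
  W = 126 − 13 = 113
  N = 272 + 3·113 = 611
  J = 251 + 5·165 + 6·611 = 4742
J: 2069 − 4742 = -2673

-2673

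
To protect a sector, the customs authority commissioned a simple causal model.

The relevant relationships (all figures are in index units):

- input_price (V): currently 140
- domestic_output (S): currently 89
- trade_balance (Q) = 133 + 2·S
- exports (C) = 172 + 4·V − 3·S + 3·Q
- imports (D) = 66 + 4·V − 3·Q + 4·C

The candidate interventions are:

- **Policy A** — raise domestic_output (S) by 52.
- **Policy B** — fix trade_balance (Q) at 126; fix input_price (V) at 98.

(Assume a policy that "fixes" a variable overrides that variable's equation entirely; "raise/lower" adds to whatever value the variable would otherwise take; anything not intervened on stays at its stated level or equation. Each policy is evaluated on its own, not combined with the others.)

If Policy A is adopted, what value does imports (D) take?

5597

Policy A (S + 52):
  V = 140
  S = 89 + 52 = 141
  Q = 133 + 2·141 = 415
  C = 172 + 4·140 − 3·141 + 3·415 = 1554
  D = 66 + 4·140 − 3·415 + 4·1554 = 5597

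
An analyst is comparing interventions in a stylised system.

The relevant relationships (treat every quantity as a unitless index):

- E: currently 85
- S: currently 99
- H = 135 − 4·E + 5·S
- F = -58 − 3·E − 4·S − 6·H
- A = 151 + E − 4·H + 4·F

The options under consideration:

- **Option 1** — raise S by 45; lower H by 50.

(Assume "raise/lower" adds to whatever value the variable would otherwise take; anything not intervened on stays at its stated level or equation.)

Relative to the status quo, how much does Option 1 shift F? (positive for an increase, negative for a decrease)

-1230

Baseline:
  E = 85
  S = 99
  H = 135 − 4·85 + 5·99 = 290
  F = -58 − 3·85 − 4·99 − 6·290 = -2449
Option 1 (S + 45, H − 50):
  E = 85
  S = 99 + 45 = 144
  H = 135 − 4·85 + 5·144 (−50 from intervention) = 465
  F = -58 − 3·85 − 4·144 − 6·465 = -3679
Change in F: -3679 − (-2449) = -1230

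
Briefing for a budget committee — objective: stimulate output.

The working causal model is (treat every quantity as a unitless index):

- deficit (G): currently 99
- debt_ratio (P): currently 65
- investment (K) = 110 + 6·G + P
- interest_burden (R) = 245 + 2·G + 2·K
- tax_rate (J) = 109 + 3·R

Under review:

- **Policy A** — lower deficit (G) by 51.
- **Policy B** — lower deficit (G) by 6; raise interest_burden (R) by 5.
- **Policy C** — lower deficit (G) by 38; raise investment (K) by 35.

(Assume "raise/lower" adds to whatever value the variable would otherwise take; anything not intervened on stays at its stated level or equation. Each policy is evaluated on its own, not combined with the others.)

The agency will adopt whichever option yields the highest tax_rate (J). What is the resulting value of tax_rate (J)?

5815

Policy A (G − 51):
  G = 99 − 51 = 48
  P = 65
  K = 110 + 6·48 + 65 = 463
  R = 245 + 2·48 + 2·463 = 1267
  J = 109 + 3·1267 = 3910
Policy B (G − 6, R + 5):
  G = 99 − 6 = 93
  P = 65
  K = 110 + 6·93 + 65 = 733
  R = 245 + 2·93 + 2·733 (+5 from intervention) = 1902
  J = 109 + 3·1902 = 5815
Policy C (G − 38, K + 35):
  G = 99 − 38 = 61
  P = 65
  K = 110 + 6·61 + 65 (+35 from intervention) = 576
  R = 245 + 2·61 + 2·576 = 1519
  J = 109 + 3·1519 = 4666
Comparing — Policy A: J=3910, Policy B: J=5815, Policy C: J=4666. Highest is 5815 (Policy B).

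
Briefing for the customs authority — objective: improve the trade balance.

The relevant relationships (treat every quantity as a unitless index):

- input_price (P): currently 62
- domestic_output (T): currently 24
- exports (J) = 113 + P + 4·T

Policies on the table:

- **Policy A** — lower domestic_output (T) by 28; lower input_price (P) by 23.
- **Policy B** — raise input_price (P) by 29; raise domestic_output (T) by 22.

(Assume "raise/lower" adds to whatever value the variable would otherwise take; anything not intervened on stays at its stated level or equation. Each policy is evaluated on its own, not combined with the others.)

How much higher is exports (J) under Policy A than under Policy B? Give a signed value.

Policy A (T − 28, P − 23):
  P = 62 − 23 = 39
  T = 24 − 28 = -4
  J = 113 + 39 + 4·(-4) = 136
Policy B (P + 29, T + 22):
  P = 62 + 29 = 91
  T = 24 + 22 = 46
  J = 113 + 91 + 4·46 = 388
J: 136 − 388 = -252

-252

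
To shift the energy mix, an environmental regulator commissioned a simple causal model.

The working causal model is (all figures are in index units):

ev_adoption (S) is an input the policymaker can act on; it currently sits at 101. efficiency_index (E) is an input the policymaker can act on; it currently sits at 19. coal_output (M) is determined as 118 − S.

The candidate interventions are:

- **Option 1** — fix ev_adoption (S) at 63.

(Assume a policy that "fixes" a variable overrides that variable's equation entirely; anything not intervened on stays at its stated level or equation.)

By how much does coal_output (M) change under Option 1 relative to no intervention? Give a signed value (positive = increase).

Baseline:
  S = 101
  M = 118 − 101 = 17
Option 1 (S := 63):
  S = 63
  M = 118 − 63 = 55
Change in M: 55 − 17 = 38

38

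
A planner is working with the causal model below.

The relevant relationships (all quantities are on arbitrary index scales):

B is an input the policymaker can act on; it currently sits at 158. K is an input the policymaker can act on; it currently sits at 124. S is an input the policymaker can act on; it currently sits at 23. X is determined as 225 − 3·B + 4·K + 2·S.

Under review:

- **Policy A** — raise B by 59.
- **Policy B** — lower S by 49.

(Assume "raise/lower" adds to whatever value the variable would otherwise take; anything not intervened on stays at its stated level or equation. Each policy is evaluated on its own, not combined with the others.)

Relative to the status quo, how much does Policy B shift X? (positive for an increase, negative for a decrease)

-98

Baseline:
  B = 158
  K = 124
  S = 23
  X = 225 − 3·158 + 4·124 + 2·23 = 293
Policy B (S − 49):
  B = 158
  K = 124
  S = 23 − 49 = -26
  X = 225 − 3·158 + 4·124 + 2·(-26) = 195
Change in X: 195 − 293 = -98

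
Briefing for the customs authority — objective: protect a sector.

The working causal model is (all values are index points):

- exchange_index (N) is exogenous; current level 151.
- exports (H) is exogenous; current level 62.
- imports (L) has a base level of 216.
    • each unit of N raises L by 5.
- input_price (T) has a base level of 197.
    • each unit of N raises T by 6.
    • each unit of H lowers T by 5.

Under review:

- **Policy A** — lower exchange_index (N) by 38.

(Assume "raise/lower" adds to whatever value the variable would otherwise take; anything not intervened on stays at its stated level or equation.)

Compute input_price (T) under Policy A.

565

Policy A (N − 38):
  N = 151 − 38 = 113
  H = 62
  T = 197 + 6·113 − 5·62 = 565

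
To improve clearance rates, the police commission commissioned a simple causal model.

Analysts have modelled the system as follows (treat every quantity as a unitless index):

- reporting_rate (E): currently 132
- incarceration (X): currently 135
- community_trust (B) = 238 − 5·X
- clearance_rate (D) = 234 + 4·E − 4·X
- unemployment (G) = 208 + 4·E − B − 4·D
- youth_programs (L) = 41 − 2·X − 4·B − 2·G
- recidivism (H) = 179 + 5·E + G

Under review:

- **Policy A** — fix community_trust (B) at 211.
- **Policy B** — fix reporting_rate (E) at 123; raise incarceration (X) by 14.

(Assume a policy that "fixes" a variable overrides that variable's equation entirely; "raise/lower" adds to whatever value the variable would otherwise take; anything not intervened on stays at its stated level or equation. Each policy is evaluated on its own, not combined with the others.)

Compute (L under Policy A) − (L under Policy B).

-744

Policy A (B := 211):
  E = 132
  X = 135
  B = 211
  D = 234 + 4·132 − 4·135 = 222
  G = 208 + 4·132 − 211 − 4·222 = -363
  L = 41 − 2·135 − 4·211 − 2·(-363) = -347
Policy B (E := 123, X + 14):
  E = 123
  X = 135 + 14 = 149
  B = 238 − 5·149 = -507
  D = 234 + 4·123 − 4·149 = 130
  G = 208 + 4·123 − (-507) − 4·130 = 687
  L = 41 − 2·149 − 4·(-507) − 2·687 = 397
L: -347 − 397 = -744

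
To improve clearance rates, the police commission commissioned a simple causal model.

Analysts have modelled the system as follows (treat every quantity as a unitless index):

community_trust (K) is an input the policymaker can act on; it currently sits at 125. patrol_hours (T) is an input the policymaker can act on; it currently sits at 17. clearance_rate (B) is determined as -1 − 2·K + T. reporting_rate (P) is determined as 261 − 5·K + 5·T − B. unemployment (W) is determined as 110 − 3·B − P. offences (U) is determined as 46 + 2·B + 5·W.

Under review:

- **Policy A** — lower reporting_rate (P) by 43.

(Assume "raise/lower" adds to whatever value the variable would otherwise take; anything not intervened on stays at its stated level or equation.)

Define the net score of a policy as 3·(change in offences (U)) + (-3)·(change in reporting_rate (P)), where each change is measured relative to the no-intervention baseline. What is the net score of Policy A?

774

Baseline:
  K = 125
  T = 17
  B = -1 − 2·125 + 17 = -234
  P = 261 − 5·125 + 5·17 − (-234) = -45
  W = 110 − 3·(-234) − (-45) = 857
  U = 46 + 2·(-234) + 5·857 = 3863
Policy A (P − 43):
  K = 125
  T = 17
  B = -1 − 2·125 + 17 = -234
  P = 261 − 5·125 + 5·17 − (-234) (−43 from intervention) = -88
  W = 110 − 3·(-234) − (-88) = 900
  U = 46 + 2·(-234) + 5·900 = 4078
ΔU = 4078 − 3863 = 215; ΔP = -88 − (-45) = -43
Score = 3·215 + (-3)·(-43) = 774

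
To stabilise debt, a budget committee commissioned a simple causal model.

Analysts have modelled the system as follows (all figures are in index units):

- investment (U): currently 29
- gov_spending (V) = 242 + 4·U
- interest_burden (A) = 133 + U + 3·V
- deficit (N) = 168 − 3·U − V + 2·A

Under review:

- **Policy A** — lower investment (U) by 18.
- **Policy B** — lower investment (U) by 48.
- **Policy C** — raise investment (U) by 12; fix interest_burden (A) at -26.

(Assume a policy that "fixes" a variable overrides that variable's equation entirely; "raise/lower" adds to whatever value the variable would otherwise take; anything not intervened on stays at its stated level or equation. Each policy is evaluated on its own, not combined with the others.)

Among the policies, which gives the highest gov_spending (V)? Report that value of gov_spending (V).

Policy A (U − 18):
  U = 29 − 18 = 11
  V = 242 + 4·11 = 286
Policy B (U − 48):
  U = 29 − 48 = -19
  V = 242 + 4·(-19) = 166
Policy C (U + 12, A := -26):
  U = 29 + 12 = 41
  V = 242 + 4·41 = 406
Comparing — Policy A: V=286, Policy B: V=166, Policy C: V=406. Highest is 406 (Policy C).

406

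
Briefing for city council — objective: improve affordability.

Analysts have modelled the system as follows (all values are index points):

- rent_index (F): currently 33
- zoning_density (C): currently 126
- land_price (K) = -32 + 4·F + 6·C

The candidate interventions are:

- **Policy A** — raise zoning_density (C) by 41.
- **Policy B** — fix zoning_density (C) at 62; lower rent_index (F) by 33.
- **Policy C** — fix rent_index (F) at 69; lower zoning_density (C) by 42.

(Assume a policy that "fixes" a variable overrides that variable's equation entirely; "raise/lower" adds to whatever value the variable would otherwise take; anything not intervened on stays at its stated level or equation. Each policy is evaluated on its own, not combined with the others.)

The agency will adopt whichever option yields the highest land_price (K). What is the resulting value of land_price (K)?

Policy A (C + 41):
  F = 33
  C = 126 + 41 = 167
  K = -32 + 4·33 + 6·167 = 1102
Policy B (C := 62, F − 33):
  F = 33 − 33 = 0
  C = 62
  K = -32 + 4·0 + 6·62 = 340
Policy C (F := 69, C − 42):
  F = 69
  C = 126 − 42 = 84
  K = -32 + 4·69 + 6·84 = 748
Comparing — Policy A: K=1102, Policy B: K=340, Policy C: K=748. Highest is 1102 (Policy A).

1102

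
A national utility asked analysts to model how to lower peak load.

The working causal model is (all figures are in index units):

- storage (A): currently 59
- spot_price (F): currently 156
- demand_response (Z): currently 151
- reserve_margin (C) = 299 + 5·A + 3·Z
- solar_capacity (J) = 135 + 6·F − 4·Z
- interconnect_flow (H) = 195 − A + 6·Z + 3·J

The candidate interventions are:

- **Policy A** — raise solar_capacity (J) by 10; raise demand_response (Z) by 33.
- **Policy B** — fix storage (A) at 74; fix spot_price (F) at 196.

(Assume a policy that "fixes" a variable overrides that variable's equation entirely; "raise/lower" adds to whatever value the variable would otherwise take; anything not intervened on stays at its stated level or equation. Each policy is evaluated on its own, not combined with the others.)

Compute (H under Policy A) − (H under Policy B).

Policy A (J + 10, Z + 33):
  A = 59
  F = 156
  Z = 151 + 33 = 184
  J = 135 + 6·156 − 4·184 (+10 from intervention) = 345
  H = 195 − 59 + 6·184 + 3·345 = 2275
Policy B (A := 74, F := 196):
  A = 74
  F = 196
  Z = 151
  J = 135 + 6·196 − 4·151 = 707
  H = 195 − 74 + 6·151 + 3·707 = 3148
H: 2275 − 3148 = -873

-873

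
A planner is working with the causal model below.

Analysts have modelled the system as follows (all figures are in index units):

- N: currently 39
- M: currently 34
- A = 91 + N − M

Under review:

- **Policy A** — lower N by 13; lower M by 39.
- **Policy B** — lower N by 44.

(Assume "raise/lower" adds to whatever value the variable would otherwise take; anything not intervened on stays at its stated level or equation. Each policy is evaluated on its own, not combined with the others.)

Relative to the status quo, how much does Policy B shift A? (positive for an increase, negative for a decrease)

Baseline:
  N = 39
  M = 34
  A = 91 + 39 − 34 = 96
Policy B (N − 44):
  N = 39 − 44 = -5
  M = 34
  A = 91 + (-5) − 34 = 52
Change in A: 52 − 96 = -44

-44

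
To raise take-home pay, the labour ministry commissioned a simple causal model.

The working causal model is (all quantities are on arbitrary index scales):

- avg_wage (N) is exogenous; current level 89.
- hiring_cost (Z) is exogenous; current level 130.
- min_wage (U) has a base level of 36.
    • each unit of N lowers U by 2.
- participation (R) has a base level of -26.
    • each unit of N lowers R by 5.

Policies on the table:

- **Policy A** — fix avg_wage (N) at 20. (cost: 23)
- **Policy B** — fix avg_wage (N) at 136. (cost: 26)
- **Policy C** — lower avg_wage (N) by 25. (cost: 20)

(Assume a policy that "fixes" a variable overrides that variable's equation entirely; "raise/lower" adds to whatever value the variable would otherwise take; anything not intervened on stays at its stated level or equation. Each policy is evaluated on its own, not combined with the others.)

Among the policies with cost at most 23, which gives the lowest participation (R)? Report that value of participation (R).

-346

Policy A (N := 20):
  N = 20
  R = -26 − 5·20 = -126
Policy C (N − 25):
  N = 89 − 25 = 64
  R = -26 − 5·64 = -346
Comparing — Policy A: R=-126, Policy C: R=-346. Lowest is -346 (Policy C).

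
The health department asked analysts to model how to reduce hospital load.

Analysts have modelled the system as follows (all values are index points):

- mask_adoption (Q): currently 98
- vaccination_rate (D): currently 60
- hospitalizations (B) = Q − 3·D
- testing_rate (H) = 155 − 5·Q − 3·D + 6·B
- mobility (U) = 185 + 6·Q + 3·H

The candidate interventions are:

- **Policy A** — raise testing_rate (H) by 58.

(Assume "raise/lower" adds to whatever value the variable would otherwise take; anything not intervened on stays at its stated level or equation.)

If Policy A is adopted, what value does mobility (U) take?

-2074

Policy A (H + 58):
  Q = 98
  D = 60
  B = 0 + 98 − 3·60 = -82
  H = 155 − 5·98 − 3·60 + 6·(-82) (+58 from intervention) = -949
  U = 185 + 6·98 + 3·(-949) = -2074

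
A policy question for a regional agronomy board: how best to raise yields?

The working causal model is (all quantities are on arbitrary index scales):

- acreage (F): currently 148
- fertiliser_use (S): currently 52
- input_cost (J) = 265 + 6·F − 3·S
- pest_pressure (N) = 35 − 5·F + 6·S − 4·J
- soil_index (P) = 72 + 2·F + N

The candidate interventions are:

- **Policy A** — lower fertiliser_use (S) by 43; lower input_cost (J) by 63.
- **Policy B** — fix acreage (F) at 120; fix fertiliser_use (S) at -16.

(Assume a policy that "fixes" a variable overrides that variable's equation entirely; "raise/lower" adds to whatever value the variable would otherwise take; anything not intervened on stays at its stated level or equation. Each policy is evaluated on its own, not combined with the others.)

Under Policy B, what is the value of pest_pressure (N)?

-4793

Policy B (F := 120, S := -16):
  F = 120
  S = -16
  J = 265 + 6·120 − 3·(-16) = 1033
  N = 35 − 5·120 + 6·(-16) − 4·1033 = -4793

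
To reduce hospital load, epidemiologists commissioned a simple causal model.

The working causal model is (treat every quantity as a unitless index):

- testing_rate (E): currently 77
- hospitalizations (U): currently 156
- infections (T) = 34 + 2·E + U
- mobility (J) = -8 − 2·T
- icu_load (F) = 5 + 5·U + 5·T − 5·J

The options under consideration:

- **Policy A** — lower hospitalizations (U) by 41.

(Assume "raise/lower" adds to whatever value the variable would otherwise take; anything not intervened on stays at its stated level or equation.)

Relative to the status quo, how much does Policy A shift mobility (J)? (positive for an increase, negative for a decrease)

82

Baseline:
  E = 77
  U = 156
  T = 34 + 2·77 + 156 = 344
  J = -8 − 2·344 = -696
Policy A (U − 41):
  E = 77
  U = 156 − 41 = 115
  T = 34 + 2·77 + 115 = 303
  J = -8 − 2·303 = -614
Change in J: -614 − (-696) = 82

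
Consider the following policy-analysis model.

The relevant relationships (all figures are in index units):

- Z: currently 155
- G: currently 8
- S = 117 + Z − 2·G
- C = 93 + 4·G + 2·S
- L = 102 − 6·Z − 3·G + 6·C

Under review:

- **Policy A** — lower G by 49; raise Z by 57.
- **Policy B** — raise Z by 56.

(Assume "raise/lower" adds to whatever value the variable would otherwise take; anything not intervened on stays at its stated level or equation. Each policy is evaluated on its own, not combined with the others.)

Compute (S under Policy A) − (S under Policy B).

Policy A (G − 49, Z + 57):
  Z = 155 + 57 = 212
  G = 8 − 49 = -41
  S = 117 + 212 − 2·(-41) = 411
Policy B (Z + 56):
  Z = 155 + 56 = 211
  G = 8
  S = 117 + 211 − 2·8 = 312
S: 411 − 312 = 99

99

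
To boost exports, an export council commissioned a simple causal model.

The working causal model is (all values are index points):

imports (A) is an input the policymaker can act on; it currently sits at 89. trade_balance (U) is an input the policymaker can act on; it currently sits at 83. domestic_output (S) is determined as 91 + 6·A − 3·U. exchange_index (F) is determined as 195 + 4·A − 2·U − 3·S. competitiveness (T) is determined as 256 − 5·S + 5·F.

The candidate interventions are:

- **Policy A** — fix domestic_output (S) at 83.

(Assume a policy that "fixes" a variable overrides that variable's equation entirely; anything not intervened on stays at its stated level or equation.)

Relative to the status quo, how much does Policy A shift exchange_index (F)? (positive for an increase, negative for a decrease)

Baseline:
  A = 89
  U = 83
  S = 91 + 6·89 − 3·83 = 376
  F = 195 + 4·89 − 2·83 − 3·376 = -743
Policy A (S := 83):
  A = 89
  U = 83
  S = 83
  F = 195 + 4·89 − 2·83 − 3·83 = 136
Change in F: 136 − (-743) = 879

879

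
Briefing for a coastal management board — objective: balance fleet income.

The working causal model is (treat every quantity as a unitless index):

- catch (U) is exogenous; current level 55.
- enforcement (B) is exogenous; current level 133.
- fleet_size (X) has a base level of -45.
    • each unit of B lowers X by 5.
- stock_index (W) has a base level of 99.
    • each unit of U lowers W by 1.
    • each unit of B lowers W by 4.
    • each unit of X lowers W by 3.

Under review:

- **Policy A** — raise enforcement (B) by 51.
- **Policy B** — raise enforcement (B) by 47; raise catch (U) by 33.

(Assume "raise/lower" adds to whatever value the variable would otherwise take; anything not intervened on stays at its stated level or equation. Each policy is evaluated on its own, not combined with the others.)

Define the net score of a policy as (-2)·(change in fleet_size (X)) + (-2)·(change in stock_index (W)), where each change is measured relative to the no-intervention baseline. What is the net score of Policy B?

Baseline:
  U = 55
  B = 133
  X = -45 − 5·133 = -710
  W = 99 − 55 − 4·133 − 3·(-710) = 1642
Policy B (B + 47, U + 33):
  U = 55 + 33 = 88
  B = 133 + 47 = 180
  X = -45 − 5·180 = -945
  W = 99 − 88 − 4·180 − 3·(-945) = 2126
ΔX = -945 − (-710) = -235; ΔW = 2126 − 1642 = 484
Score = (-2)·(-235) + (-2)·484 = -498

-498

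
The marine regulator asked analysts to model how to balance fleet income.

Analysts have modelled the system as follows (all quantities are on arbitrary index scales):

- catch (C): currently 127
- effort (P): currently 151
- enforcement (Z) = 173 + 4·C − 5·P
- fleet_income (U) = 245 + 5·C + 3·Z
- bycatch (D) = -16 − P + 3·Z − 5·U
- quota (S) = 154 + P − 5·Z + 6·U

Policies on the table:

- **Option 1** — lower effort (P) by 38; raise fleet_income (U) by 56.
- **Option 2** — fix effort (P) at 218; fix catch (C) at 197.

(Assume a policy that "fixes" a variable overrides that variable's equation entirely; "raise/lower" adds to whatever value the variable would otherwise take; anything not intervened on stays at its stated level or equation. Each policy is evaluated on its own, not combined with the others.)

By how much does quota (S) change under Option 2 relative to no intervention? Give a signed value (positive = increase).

Baseline:
  C = 127
  P = 151
  Z = 173 + 4·127 − 5·151 = -74
  U = 245 + 5·127 + 3·(-74) = 658
  S = 154 + 151 − 5·(-74) + 6·658 = 4623
Option 2 (P := 218, C := 197):
  C = 197
  P = 218
  Z = 173 + 4·197 − 5·218 = -129
  U = 245 + 5·197 + 3·(-129) = 843
  S = 154 + 218 − 5·(-129) + 6·843 = 6075
Change in S: 6075 − 4623 = 1452

1452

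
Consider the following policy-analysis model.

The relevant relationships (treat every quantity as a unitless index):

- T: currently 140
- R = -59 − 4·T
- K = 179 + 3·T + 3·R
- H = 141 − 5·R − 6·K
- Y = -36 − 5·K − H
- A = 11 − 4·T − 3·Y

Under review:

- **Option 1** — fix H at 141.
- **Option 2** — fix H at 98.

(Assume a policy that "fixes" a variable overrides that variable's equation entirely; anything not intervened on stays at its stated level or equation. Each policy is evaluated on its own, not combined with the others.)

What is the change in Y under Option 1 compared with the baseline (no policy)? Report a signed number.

Baseline:
  T = 140
  R = -59 − 4·140 = -619
  K = 179 + 3·140 + 3·(-619) = -1258
  H = 141 − 5·(-619) − 6·(-1258) = 10784
  Y = -36 − 5·(-1258) − 10784 = -4530
Option 1 (H := 141):
  T = 140
  R = -59 − 4·140 = -619
  K = 179 + 3·140 + 3·(-619) = -1258
  H = 141
  Y = -36 − 5·(-1258) − 141 = 6113
Change in Y: 6113 − (-4530) = 10643

10643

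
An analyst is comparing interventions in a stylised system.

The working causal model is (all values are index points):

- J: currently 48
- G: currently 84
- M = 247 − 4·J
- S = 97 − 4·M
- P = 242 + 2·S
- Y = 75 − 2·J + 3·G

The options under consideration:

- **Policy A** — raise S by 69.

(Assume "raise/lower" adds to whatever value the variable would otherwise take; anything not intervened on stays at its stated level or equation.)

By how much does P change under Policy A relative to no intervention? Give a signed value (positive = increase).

138

Baseline:
  J = 48
  M = 247 − 4·48 = 55
  S = 97 − 4·55 = -123
  P = 242 + 2·(-123) = -4
Policy A (S + 69):
  J = 48
  M = 247 − 4·48 = 55
  S = 97 − 4·55 (+69 from intervention) = -54
  P = 242 + 2·(-54) = 134
Change in P: 134 − (-4) = 138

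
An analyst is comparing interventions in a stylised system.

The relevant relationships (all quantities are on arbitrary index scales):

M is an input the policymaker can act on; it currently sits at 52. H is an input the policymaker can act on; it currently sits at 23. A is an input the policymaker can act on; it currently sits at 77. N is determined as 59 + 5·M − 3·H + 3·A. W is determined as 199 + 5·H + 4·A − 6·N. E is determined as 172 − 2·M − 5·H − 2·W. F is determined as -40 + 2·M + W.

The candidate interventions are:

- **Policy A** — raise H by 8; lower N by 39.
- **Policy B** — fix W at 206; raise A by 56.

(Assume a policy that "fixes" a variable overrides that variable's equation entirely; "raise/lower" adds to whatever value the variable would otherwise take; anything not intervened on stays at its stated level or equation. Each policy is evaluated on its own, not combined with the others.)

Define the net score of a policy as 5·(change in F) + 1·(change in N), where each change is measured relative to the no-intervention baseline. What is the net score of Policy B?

12518

Baseline:
  M = 52
  H = 23
  A = 77
  N = 59 + 5·52 − 3·23 + 3·77 = 481
  W = 199 + 5·23 + 4·77 − 6·481 = -2264
  F = -40 + 2·52 + (-2264) = -2200
Policy B (W := 206, A + 56):
  M = 52
  H = 23
  A = 77 + 56 = 133
  N = 59 + 5·52 − 3·23 + 3·133 = 649
  W = 206
  F = -40 + 2·52 + 206 = 270
ΔF = 270 − (-2200) = 2470; ΔN = 649 − 481 = 168
Score = 5·2470 + 1·168 = 12518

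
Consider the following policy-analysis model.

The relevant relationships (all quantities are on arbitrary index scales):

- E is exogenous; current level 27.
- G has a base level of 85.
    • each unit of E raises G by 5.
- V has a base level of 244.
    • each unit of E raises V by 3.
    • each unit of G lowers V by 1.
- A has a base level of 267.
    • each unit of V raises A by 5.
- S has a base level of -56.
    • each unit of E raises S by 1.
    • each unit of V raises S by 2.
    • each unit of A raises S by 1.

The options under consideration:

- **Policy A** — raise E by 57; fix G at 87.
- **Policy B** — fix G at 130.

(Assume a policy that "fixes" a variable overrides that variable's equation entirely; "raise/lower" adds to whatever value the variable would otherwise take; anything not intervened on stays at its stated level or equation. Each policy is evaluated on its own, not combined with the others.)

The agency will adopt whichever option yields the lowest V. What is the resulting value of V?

195

Policy A (E + 57, G := 87):
  E = 27 + 57 = 84
  G = 87
  V = 244 + 3·84 − 87 = 409
Policy B (G := 130):
  E = 27
  G = 130
  V = 244 + 3·27 − 130 = 195
Comparing — Policy A: V=409, Policy B: V=195. Lowest is 195 (Policy B).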